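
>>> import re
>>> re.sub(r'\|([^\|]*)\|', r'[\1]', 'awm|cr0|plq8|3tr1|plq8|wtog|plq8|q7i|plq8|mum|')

'awm[cr0]plq8[3tr1]plq8[wtog]plq8[q7i]plq8[mum]'

Matches: at [3:8] → '|cr0|'; at [12:18] → '|3tr1|'; at [22:28] → '|wtog|'; at [32:37] → '|q7i|'; at [41:46] → '|mum|'.
The replacement refers to a captured group, so each match is rewritten using its own captured text.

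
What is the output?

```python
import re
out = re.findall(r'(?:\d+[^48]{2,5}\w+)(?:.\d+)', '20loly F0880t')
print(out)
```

['20loly F0880']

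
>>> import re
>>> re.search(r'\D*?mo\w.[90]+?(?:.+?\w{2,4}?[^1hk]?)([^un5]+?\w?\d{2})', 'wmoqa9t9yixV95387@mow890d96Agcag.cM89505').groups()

('xV95',)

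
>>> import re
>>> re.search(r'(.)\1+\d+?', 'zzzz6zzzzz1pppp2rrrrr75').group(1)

The match spans [0:5] → 'zzzz6'.
Captured: group 1 = 'z'.

'z'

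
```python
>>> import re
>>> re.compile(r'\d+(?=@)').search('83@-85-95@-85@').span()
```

(0, 2)

Because the assertion is zero-width, the text it checks is not consumed and won't appear in the result.
`re.search` scans for the first position where the pattern succeeds.
The match spans [0:2] → '83'.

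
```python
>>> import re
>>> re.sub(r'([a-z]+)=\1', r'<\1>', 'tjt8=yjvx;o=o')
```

'tjt8=yjvx;<o>'

`\1` is not a pattern — it's the concrete string captured by group 1, re-applied verbatim.
Matches: at [10:13] → 'o=o'.
The replacement refers to a captured group, so each match is rewritten using its own captured text.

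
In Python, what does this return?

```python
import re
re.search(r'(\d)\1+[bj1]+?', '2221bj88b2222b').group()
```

'2221'

`\1` is not a pattern — it's the concrete string captured by group 1, re-applied verbatim.
Unlike `match`, `search` isn't anchored — it looks for the pattern anywhere in the string.
The match spans [0:4] → '2221'.
Captured: group 1 = '2'.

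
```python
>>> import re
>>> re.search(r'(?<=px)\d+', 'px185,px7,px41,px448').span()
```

(2, 5)

The `(?=…)`/`(?<=…)` assertion just peeks at neighbouring text; it doesn't advance the match position.
The match spans [2:5] → '185'.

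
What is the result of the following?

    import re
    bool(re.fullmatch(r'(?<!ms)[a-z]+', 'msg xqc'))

`re.fullmatch` requires the pattern to consume the entire string.
Here the pattern can't cover the whole string, so the call returns None, and `bool(None)` is False.

False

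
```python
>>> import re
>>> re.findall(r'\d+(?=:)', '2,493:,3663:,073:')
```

The lookaround is zero-width — it requires the adjacent text to match without consuming it, so the asserted text isn't part of the match.
`findall` yields the raw match text (3 of them) because the pattern has no groups.

['493', '3663', '073']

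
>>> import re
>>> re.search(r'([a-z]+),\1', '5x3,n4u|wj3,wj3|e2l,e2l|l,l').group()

'l,l'

The backreference `\1` re-matches whatever the first group consumed, character for character.
`re.search` scans for the first position where the pattern succeeds.
The match spans [24:27] → 'l,l'.
Captured: group 1 = 'l'.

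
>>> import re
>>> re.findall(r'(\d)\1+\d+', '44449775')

The backreference `\1` re-matches whatever the first group consumed, character for character.
Walking the string: at [0:8] match '44449775', group 1 = '4'.
With a single group, `findall` returns only what that group captured — 1 item.

['4']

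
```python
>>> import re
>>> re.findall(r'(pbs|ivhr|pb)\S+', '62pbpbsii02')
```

['pb']

Walking the string: at [2:11] match 'pbpbsii02', group 1 = 'pb'.
One capturing group, so `findall` returns just the captured substring from the one match — 1 in all.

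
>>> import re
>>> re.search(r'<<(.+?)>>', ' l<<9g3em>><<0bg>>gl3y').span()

(2, 11)

A `+?`/`*?`/`{m,n}?` starts at its minimum and grows only as far as needed for what follows to match.
Unlike `match`, `search` isn't anchored — it looks for the pattern anywhere in the string.
The match spans [2:11] → '<<9g3em>>'.
Captured: group 1 = '9g3em'.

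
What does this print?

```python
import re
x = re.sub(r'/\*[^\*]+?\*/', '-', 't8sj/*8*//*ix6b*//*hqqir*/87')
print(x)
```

t8sj---87

Matches: at [4:9] → '/*8*/'; at [9:17] → '/*ix6b*/'; at [17:26] → '/*hqqir*/'.
Every occurrence is swapped for '-'.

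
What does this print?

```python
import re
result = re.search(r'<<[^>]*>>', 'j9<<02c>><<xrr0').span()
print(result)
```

`search` walks the string left to right and returns the first match it finds.
The match spans [2:9] → '<<02c>>'.

(2, 9)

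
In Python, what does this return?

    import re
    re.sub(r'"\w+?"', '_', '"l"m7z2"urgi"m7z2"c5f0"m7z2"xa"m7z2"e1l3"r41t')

'_m7z2_m7z2_m7z2_m7z2_r41t'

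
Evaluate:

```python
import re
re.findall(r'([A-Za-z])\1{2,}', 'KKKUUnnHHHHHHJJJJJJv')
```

After group 1 captures some text, `\1` only succeeds where that same text appears again.
One capturing group, so `findall` returns just the captured substring from each match — 3 in all.

['K', 'H', 'J']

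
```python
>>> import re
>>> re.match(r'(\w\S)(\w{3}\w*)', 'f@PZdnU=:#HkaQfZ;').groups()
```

('f@', 'PZdnU')

Pattern: a word character, then a non-whitespace character (captured); then exactly 3 of a word character, then zero or more of a word character (captured).
`re.match` only tries the pattern at the start of the string.
The match spans [0:7] → 'f@PZdnU'.
Captured: group 1 = 'f@', group 2 = 'PZdnU'.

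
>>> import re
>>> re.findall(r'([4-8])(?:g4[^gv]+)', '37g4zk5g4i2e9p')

['7']

Pattern: a character in [4-8] (captured); then the literal 'g4', then one or more of any character except [gv] (non-capturing group).
Matches: at [1:7] match '7g4zk5', group 1 = '7'.
One capturing group, so `findall` returns just the captured substring from the one match — 1 in all.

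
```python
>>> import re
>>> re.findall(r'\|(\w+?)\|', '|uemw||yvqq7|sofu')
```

Walking the string: at [0:6] match '|uemw|', group 1 = 'uemw'; at [6:13] match '|yvqq7|', group 1 = 'yvqq7'.
With a single group, `findall` returns only what that group captured — 2 items.

['uemw', 'yvqq7']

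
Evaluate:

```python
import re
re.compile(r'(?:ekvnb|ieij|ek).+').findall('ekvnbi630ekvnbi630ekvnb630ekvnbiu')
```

Matches: at [0:33] → 'ekvnbi630ekvnbi630ekvnb630ekvnbiu'.
No capturing groups, so `findall` returns the 1 full match string.

['ekvnbi630ekvnbi630ekvnb630ekvnbiu']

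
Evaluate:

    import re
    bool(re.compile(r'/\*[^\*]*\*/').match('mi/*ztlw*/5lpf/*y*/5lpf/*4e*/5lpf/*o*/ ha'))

`re.match` only tries the pattern at the start of the string.
Here the string doesn't start with a match, so the call returns None, and `bool(None)` is False.

False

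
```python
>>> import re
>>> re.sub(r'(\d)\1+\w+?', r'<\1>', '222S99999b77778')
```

'<2><9><7>'

The backreference `\1` re-matches whatever the first group consumed, character for character.
Each match is replaced using the text its own group 1 captured.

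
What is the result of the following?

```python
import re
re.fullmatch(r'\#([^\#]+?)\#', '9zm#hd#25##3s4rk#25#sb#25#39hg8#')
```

None

`fullmatch` succeeds only if the pattern covers the string from start to end.
Here there's no way to consume every character, so the call returns None.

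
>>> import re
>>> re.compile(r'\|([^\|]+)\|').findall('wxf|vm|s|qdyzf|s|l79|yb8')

One capturing group, so `findall` returns just the captured substring from each match — 3 in all.

['vm', 'qdyzf', 'l79']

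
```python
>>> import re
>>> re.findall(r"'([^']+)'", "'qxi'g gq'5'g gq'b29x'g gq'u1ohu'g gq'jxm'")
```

['qxi', '5', 'b29x', 'u1ohu', 'jxm']

Scanning left to right: at [0:5] match "'qxi'", group 1 = 'qxi'; at [9:12] match "'5'", group 1 = '5'; at [16:22] match "'b29x'", group 1 = 'b29x'; at [26:33] match "'u1ohu'", group 1 = 'u1ohu'; at [37:42] match "'jxm'", group 1 = 'jxm'.
Because there's exactly one group, `findall` drops the full match and keeps group 1 from each hit.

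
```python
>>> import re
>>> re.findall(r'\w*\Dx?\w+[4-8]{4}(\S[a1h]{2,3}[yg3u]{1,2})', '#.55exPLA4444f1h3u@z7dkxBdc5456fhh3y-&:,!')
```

['f1h3u', 'fhh3y']

This matches zero or more of a word character; then a non-digit; then optionally the literal 'x', then one or more of a word character, then exactly 4 of a character in [4-8]; then a non-whitespace character, then 2 to 3 of one of [a1h], then 1 to 2 of one of [yg3u] (captured).
Matches: at [1:18] match '.55exPLA4444f1h3u', group 1 = 'f1h3u'; at [18:36] match '@z7dkxBdc5456fhh3y', group 1 = 'fhh3y'.
One capturing group, so `findall` returns just the captured substring from each match — 2 in all.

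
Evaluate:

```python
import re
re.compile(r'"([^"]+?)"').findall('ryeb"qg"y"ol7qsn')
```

['qg']

Scanning left to right: at [4:8] match '"qg"', group 1 = 'qg'.
With a single group, `findall` returns only what that group captured — 1 item.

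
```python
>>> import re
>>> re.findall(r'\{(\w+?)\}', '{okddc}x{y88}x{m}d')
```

['okddc', 'y88', 'm']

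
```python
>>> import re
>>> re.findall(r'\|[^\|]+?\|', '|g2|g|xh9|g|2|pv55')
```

['|g2|', '|xh9|', '|2|']

Matches: at [0:4] → '|g2|'; at [5:10] → '|xh9|'; at [11:14] → '|2|'.
With no groups in the pattern, `findall` gives back each whole match — 3 here.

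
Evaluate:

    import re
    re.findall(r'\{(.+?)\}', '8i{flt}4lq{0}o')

['flt', '0']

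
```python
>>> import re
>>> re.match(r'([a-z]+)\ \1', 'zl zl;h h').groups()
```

The backreference `\1` re-matches whatever the first group consumed, character for character.
`match` is anchored at position 0; if the pattern doesn't fit there, it returns None.
The match spans [0:5] → 'zl zl'.
Captured: group 1 = 'zl'.

('zl',)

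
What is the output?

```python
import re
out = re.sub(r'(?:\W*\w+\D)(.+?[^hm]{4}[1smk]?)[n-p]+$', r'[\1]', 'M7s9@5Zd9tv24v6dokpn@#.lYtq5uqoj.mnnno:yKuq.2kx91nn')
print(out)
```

[5Zd9tv24v6dokpn@#.lYtq5uqoj.mnnno:yKuq.2kx91]

Pattern: zero or more of a non-word character, then one or more of a word character, then a non-digit (non-capturing group); then one or more of any character (lazy), then exactly 4 of any character except [hm], then optionally one of [1smk] (captured); then one or more of a character in [n-p]; then anchored at the end.
Lazy quantifiers expand one character at a time until the remainder of the pattern can match.
Matches: at [0:51] → 'M7s9@5Zd9tv24v6dokpn@#.lYtq5uqoj.mnnno:yKuq.2kx91nn'.
The replacement refers to a captured group, so each match is rewritten using its own captured text.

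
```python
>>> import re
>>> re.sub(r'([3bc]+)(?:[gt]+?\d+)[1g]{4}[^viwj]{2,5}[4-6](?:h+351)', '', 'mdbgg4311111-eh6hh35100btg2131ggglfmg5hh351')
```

'md00'

The pattern matches one or more of one of [3bc] (captured); then one or more of one of [gt] (lazy), then one or more of a digit (non-capturing group); then exactly 4 of one of [1g], then 2 to 5 of any character except [viwj], then a character in [4-6]; then one or more of a literal 'h', then the literal '351' (non-capturing group).
`sub` substitutes '' at each match site.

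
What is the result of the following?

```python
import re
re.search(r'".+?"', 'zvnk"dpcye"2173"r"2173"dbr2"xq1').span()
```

(4, 11)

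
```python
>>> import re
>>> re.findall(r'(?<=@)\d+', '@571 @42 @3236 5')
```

['571', '42', '3236']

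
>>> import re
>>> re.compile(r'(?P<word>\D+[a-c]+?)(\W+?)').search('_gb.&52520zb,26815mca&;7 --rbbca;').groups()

('_gb', '.')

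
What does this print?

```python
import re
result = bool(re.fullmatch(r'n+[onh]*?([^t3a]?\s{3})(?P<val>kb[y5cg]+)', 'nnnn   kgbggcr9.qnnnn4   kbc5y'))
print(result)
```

False

`re.fullmatch` requires the pattern to consume the entire string.
Here the pattern can't cover the whole string, so the call returns None, and `bool(None)` is False.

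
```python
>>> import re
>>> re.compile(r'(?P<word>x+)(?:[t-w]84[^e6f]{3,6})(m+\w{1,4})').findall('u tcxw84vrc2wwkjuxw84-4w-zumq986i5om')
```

This matches one or more of a literal 'x' (captured as 'word'); then a character in [t-w], then the literal '84', then 3 to 6 of any character except [e6f] (non-capturing group); then one or more of the literal 'm', then 1 to 4 of a word character (captured).
Multiple groups make `findall` return tuples — one 2-tuple for the one match.

[('x', 'mq986')]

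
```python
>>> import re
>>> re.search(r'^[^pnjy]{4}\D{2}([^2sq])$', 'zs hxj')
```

None

The pattern matches anchored at the start of the string; then exactly 4 of any character except [pnjy], then exactly 2 of a non-digit; then any character except [2sq] (captured); then anchored at the end.
`search` walks the string left to right and returns the first match it finds.
Here the pattern never matches, so the call returns None.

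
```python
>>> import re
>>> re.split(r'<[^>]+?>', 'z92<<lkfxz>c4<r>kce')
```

['z92', 'c4', 'kce']

Matches to split on: at [3:11] → '<<lkfxz>'; at [13:16] → '<r>'.
Splitting on the pattern gives 3 pieces.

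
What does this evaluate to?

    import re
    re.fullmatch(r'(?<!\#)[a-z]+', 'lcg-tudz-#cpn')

`re.fullmatch` requires the pattern to consume the entire string.
Here the pattern can't cover the whole string, so the call returns None.

None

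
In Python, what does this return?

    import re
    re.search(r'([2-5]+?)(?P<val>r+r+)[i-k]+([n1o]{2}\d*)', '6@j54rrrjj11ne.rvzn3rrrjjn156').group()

The match spans [3:12] → '54rrrjj11'.

'54rrrjj11'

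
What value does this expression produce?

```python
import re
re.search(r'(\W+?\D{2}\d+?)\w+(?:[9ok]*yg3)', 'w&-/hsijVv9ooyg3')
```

None

Pattern: one or more of a non-word character (lazy), then exactly 2 of a non-digit, then one or more of a digit (lazy) (captured); then one or more of a word character; then zero or more of one of [9ok], then the literal 'yg3' (non-capturing group).
Here no position works, so the call returns None.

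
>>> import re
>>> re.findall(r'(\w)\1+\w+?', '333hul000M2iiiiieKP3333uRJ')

['3', '0', 'i', '3']

A backreference is literal: `\1` must see the identical characters the first group matched.
`findall` collects group 1 from each match (4 total).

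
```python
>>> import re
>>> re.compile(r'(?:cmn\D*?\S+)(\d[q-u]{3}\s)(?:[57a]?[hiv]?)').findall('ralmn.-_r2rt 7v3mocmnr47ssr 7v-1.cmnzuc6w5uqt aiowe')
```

The pattern matches the literal 'cmn', then zero or more of a non-digit (lazy), then one or more of a non-whitespace character (non-capturing group); then a digit, then exactly 3 of a character in [q-u], then whitespace (captured); then optionally one of [57a], then optionally one of [hiv] (non-capturing group).
With a single group, `findall` returns only what that group captured — 2 items.

['7ssr ', '5uqt ']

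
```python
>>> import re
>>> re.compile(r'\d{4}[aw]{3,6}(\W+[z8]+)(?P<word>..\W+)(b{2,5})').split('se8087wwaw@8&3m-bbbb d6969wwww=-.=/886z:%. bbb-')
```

Pattern: exactly 4 of a digit, then 3 to 6 of one of [aw]; then one or more of a non-word character, then one or more of one of [z8] (captured); then any character, then any character, then one or more of a non-word character (captured as 'word'); then 2 to 5 of a literal 'b' (captured).
Matches to split on: at [22:46] → '6969wwww=-.=/886z:%. bbb'.
The group in the pattern means `split` returns the separators' captures alongside the pieces.

['se8087wwaw@8&3m-bbbb d', '=-.=/88', '6z:%. ', 'bbb', '-']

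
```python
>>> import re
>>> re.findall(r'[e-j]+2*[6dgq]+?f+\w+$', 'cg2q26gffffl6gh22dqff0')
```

This matches one or more of a character in [e-j], then zero or more of a literal '2'; then one or more of one of [6dgq] (lazy), then one or more of the literal 'f'; then one or more of a word character; then anchored at the end.
Scanning left to right: at [13:22] → 'gh22dqff0'.
Since nothing is captured, `findall` lists the 1 matched substring directly.

['gh22dqff0']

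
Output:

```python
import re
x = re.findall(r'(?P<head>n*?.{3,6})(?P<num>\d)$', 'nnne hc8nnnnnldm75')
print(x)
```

`findall` packs the 2 group values into a tuple for every match.

[('nnnnnldm7', '5')]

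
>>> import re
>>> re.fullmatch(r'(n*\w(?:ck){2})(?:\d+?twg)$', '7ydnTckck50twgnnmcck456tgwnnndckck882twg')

None

`re.fullmatch` requires the pattern to consume the entire string.
Here the string isn't matched end-to-end, so the call returns None.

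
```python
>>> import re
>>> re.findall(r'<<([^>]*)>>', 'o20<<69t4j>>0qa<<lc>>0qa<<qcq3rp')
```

['69t4j', 'lc']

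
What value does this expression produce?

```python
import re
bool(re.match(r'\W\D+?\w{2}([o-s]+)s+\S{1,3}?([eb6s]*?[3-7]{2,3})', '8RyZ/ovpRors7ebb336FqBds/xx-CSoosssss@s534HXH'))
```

False

`re.match` won't scan ahead — the pattern has to work from the very first character.
Here position 0 doesn't satisfy it, so the call returns None, and `bool(None)` is False.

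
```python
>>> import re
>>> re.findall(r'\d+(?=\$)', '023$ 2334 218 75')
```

Because the assertion is zero-width, the text it checks is not consumed and won't appear in the result.
No capturing groups, so `findall` returns the 1 full match string.

['023']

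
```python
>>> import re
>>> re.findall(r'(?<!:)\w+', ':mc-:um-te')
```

The negative lookaround is zero-width — it rules out positions where the adjacent text would match, without consuming anything.
With no groups in the pattern, `findall` gives back each whole match — 3 here.

['c', 'm', 'te']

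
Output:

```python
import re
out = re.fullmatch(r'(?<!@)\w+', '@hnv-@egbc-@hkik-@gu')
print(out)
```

`re.fullmatch` is like wrapping the pattern in `^…$` (in single-line mode).
Here the pattern can't cover the whole string, so the call returns None.

None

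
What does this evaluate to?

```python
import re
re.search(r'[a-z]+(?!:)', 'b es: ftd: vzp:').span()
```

(0, 1)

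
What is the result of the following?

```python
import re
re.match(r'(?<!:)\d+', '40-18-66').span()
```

(0, 2)

`re.match` won't scan ahead — the pattern has to work from the very first character.
The match spans [0:2] → '40'.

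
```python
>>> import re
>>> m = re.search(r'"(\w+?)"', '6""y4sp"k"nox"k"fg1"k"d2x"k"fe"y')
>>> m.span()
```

(2, 8)

Unlike `match`, `search` isn't anchored — it looks for the pattern anywhere in the string.
The match spans [2:8] → '"y4sp"'.
Captured: group 1 = 'y4sp'.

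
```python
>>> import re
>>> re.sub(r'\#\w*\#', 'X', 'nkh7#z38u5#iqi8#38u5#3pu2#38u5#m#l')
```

'nkh7Xiqi8X3pu2Xm#l'

Every occurrence is swapped for 'X'.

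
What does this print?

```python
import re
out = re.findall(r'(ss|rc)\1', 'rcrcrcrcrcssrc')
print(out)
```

After group 1 captures some text, `\1` only succeeds where that same text appears again.
Matches: at [0:4] match 'rcrc', group 1 = 'rc'; at [4:8] match 'rcrc', group 1 = 'rc'.
`findall` collects group 1 from each match (2 total).

['rc', 'rc']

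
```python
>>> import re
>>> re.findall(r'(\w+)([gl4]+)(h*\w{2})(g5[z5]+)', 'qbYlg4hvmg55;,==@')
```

The pattern matches one or more of a word character (captured); then one or more of one of [gl4] (captured); then zero or more of a literal 'h', then exactly 2 of a word character (captured); then the literal 'g5', then one or more of one of [z5] (captured).
Walking the string: at [0:12] match 'qbYlg4hvmg55', groups = ('qbYlg', '4', 'hvm', 'g55').
`findall` packs the 4 group values into a tuple for every match.

[('qbYlg', '4', 'hvm', 'g55')]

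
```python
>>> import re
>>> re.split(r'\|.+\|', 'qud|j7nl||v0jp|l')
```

Splitting on the pattern gives 2 pieces.

['qud', 'l']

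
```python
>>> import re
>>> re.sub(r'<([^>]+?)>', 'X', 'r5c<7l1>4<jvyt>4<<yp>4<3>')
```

'r5cX4X4X4X'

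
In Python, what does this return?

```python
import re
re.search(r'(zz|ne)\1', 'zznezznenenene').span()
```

(6, 10)

`\1` has to match the exact text group 1 already captured.
`re.search` tries every starting position until one works.
The match spans [6:10] → 'nene'.
Captured: group 1 = 'ne'.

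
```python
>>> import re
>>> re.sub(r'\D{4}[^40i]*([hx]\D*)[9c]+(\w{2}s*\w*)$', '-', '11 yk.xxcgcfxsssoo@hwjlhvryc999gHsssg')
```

'11-'

Pattern: exactly 4 of a non-digit; then zero or more of any character except [40i]; then one of [hx], then zero or more of a non-digit (captured); then one or more of one of [9c]; then exactly 2 of a word character, then zero or more of the literal 's', then zero or more of a word character (captured); then anchored at the end.
Matches: at [2:37] → ' yk.xxcgcfxsssoo@hwjlhvryc999gHsssg'.
Every occurrence is swapped for '-'.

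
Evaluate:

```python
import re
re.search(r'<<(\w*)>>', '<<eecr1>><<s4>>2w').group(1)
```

The match spans [0:9] → '<<eecr1>>'.
Captured: group 1 = 'eecr1'.

'eecr1'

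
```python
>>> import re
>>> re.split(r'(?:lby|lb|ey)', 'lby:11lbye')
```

['', ':11', 'e']

`|` is ordered: at each position the engine commits to the first alternative that works.
Matches to split on: at [0:3] → 'lby'; at [6:9] → 'lby'.
Splitting on the pattern gives 3 pieces.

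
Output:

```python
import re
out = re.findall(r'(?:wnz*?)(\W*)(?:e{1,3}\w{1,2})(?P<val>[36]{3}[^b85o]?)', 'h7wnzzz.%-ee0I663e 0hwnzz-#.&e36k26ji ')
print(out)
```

[('.%-', '663e')]

2 groups means the one result is a tuple of 2 captured strings — 1 here.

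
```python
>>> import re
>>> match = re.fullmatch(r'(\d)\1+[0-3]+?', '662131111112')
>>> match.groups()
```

A backreference is literal: `\1` must see the identical characters the first group matched.
`fullmatch` succeeds only if the pattern covers the string from start to end.
The match spans [0:12] → '662131111112'.
Captured: group 1 = '6'.

('6',)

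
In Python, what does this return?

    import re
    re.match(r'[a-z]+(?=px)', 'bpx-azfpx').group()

'b'

`match` is anchored at position 0; if the pattern doesn't fit there, it returns None.
The match spans [0:1] → 'b'.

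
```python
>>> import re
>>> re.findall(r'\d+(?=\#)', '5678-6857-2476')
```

[]

Lookahead/lookbehind check context without consuming it, so the matched span excludes the asserted characters.
No capturing groups, so `findall` returns the 0 full match strings.
Nothing in the string satisfies the pattern, so the list is empty.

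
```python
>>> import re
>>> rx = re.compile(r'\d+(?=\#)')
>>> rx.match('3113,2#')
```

None

With `match`, the pattern is implicitly anchored at the beginning.
Here the string doesn't start with a match, so the call returns None.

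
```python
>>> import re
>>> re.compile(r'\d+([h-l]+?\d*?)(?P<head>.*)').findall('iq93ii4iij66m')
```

[('i', 'i4iij66m')]

Multiple groups make `findall` return tuples — one 2-tuple for the one match.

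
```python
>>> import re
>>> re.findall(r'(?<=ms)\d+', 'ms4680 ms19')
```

The lookaround is zero-width — it requires the adjacent text to match without consuming it, so the asserted text isn't part of the match.
No capturing groups, so `findall` returns the 2 full match strings.

['4680', '19']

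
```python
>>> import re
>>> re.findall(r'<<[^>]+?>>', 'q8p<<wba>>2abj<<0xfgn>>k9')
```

['<<wba>>', '<<0xfgn>>']

Scanning left to right: at [3:10] → '<<wba>>'; at [14:23] → '<<0xfgn>>'.
Since nothing is captured, `findall` lists the 2 matched substrings directly.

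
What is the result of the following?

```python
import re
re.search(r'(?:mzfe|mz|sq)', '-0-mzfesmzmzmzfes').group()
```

'mzfe'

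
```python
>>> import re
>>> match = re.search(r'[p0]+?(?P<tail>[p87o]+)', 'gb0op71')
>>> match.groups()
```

The match spans [2:6] → '0op7'.
Captured: group 1 = 'op7'.

('op7',)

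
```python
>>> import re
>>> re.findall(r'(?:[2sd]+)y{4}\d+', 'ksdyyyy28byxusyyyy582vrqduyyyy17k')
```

Pattern: one or more of one of [2sd] (non-capturing group); then exactly 4 of a literal 'y'; then one or more of a digit.
No capturing groups, so `findall` returns the 2 full match strings.

['sdyyyy28', 'syyyy582']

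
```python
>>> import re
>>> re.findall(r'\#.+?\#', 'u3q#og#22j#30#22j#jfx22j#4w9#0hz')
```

Lazy quantifiers expand one character at a time until the remainder of the pattern can match.
Matches: at [3:7] → '#og#'; at [10:14] → '#30#'; at [17:25] → '#jfx22j#'.
No capturing groups, so `findall` returns the 3 full match strings.

['#og#', '#30#', '#jfx22j#']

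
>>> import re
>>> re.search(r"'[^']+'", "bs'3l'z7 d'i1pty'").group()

`re.search` scans for the first position where the pattern succeeds.
The match spans [2:6] → "'3l'".

"'3l'"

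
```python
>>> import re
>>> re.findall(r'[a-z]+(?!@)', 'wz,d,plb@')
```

['wz', 'd', 'pl']

`(?!…)`/`(?<!…)` only lets a position through if the neighbouring text does NOT match; no characters are consumed.
With no groups in the pattern, `findall` gives back each whole match — 3 here.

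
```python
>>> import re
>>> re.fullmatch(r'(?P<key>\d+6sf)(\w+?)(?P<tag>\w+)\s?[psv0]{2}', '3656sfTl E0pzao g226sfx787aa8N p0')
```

None

`fullmatch` succeeds only if the pattern covers the string from start to end.
Here there's no way to consume every character, so the call returns None.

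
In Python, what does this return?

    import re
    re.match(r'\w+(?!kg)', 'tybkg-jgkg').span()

(0, 5)

The negative lookahead/lookbehind blocks any match where the forbidden context is present.
`re.match` only tries the pattern at the start of the string.
The match spans [0:5] → 'tybkg'.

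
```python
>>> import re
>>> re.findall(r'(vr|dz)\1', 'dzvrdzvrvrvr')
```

A backreference is literal: `\1` must see the identical characters the first group matched.
Matches: at [6:10] match 'vrvr', group 1 = 'vr'.
With a single group, `findall` returns only what that group captured — 1 item.

['vr']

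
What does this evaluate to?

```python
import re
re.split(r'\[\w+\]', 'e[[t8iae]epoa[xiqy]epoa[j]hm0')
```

['e[', 'epoa', 'epoa', 'hm0']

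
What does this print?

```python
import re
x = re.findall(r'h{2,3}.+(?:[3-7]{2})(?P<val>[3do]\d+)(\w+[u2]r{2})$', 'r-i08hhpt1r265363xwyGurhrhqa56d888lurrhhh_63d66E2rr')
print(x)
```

With 2 capturing groups, `findall` returns a 2-tuple per match.

[('d66', 'E2rr')]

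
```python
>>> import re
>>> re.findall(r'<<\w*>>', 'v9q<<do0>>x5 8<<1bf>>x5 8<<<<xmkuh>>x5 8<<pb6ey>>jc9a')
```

Walking the string: at [3:10] → '<<do0>>'; at [14:21] → '<<1bf>>'; at [27:36] → '<<xmkuh>>'; at [40:49] → '<<pb6ey>>'.
No capturing groups, so `findall` returns the 4 full match strings.

['<<do0>>', '<<1bf>>', '<<xmkuh>>', '<<pb6ey>>']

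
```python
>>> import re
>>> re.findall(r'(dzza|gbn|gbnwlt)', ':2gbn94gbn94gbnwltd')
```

['gbn', 'gbn', 'gbn']

Alternation isn't longest-match — the leftmost alternative that fits at this position is chosen.
Scanning left to right: at [2:5] match 'gbn', group 1 = 'gbn'; at [7:10] match 'gbn', group 1 = 'gbn'; at [12:15] match 'gbn', group 1 = 'gbn'.
Because there's exactly one group, `findall` drops the full match and keeps group 1 from each hit.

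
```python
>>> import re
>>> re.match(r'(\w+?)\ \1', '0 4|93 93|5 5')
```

`\1` is not a pattern — it's the concrete string captured by group 1, re-applied verbatim.
`match` is anchored at position 0; if the pattern doesn't fit there, it returns None.
Here position 0 doesn't satisfy it, so the call returns None.

None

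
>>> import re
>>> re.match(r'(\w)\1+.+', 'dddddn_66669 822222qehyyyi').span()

The backreference `\1` re-matches whatever the first group consumed, character for character.
`re.match` won't scan ahead — the pattern has to work from the very first character.
The match spans [0:26] → 'dddddn_66669 822222qehyyyi'.
Captured: group 1 = 'd'.

(0, 26)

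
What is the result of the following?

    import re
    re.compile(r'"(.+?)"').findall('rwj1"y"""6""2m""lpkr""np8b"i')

['y', '"6', '2m', 'lpkr', 'np8b']

With the lazy modifier that quantifier settles for the fewest repetitions that let the rest of the pattern succeed (the atoms after it are unaffected and can still be greedy).
`findall` collects group 1 from each match (5 total).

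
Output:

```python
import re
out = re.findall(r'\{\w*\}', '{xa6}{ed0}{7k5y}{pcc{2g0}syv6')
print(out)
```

Since nothing is captured, `findall` lists the 4 matched substrings directly.

['{xa6}', '{ed0}', '{7k5y}', '{2g0}']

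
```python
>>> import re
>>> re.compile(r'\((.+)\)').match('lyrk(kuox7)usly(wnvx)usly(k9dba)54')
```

`re.match` won't scan ahead — the pattern has to work from the very first character.
Here the pattern fails at index 0, so the call returns None.

None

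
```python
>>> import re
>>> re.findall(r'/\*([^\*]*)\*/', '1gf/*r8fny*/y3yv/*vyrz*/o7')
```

['r8fny', 'vyrz']

Matches: at [3:12] match '/*r8fny*/', group 1 = 'r8fny'; at [16:24] match '/*vyrz*/', group 1 = 'vyrz'.
`findall` collects group 1 from each match (2 total).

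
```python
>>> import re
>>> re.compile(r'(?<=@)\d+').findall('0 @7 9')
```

['7']

Lookahead/lookbehind check context without consuming it, so the matched span excludes the asserted characters.
`findall` yields the raw match text (1 of them) because the pattern has no groups.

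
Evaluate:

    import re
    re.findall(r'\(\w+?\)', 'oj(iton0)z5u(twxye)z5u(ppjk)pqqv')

['(iton0)', '(twxye)', '(ppjk)']

Scanning left to right: at [2:9] → '(iton0)'; at [12:19] → '(twxye)'; at [22:28] → '(ppjk)'.
Since nothing is captured, `findall` lists the 3 matched substrings directly.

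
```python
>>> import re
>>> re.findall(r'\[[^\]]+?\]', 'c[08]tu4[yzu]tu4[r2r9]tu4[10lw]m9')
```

['[08]', '[yzu]', '[r2r9]', '[10lw]']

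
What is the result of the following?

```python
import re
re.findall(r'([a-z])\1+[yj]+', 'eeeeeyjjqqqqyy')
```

['e', 'q']

`\1` is not a pattern — it's the concrete string captured by group 1, re-applied verbatim.
Matches: at [0:8] match 'eeeeeyjj', group 1 = 'e'; at [8:14] match 'qqqqyy', group 1 = 'q'.
`findall` collects group 1 from each match (2 total).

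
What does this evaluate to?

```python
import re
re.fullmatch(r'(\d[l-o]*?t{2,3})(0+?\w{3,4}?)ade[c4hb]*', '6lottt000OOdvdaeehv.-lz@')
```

None

Pattern: a digit, then zero or more of a character in [l-o] (lazy), then 2 to 3 of the literal 't' (captured); then one or more of a literal '0' (lazy), then 3 to 4 of a word character (lazy) (captured); then the literal 'a', then the literal 'de', then zero or more of one of [c4hb].
For `fullmatch`, every character of the input must be accounted for by the pattern.
Here there's no way to consume every character, so the call returns None.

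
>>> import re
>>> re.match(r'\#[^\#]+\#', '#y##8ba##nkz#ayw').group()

`match` is anchored at position 0; if the pattern doesn't fit there, it returns None.
The match spans [0:3] → '#y#'.

'#y#'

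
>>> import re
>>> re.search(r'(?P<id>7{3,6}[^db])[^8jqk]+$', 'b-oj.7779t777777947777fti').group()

'7779t777777947777fti'

Pattern: 3 to 6 of the literal '7', then any character except [db] (captured as 'id'); then one or more of any character except [8jqk]; then anchored at the end.
`re.search` scans for the first position where the pattern succeeds.
The match spans [5:25] → '7779t777777947777fti'.
Captured: group 1 = '7779'.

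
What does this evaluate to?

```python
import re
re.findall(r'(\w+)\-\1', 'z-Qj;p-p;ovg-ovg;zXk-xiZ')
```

A backreference is literal: `\1` must see the identical characters the first group matched.
Matches: at [5:8] match 'p-p', group 1 = 'p'; at [9:16] match 'ovg-ovg', group 1 = 'ovg'.
One capturing group, so `findall` returns just the captured substring from each match — 2 in all.

['p', 'ovg']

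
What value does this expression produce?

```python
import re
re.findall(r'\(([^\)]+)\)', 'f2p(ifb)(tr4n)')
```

Because there's exactly one group, `findall` drops the full match and keeps group 1 from each hit.

['ifb', 'tr4n']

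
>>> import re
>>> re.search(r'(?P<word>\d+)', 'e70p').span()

This matches one or more of a digit (captured as 'word').
`search` walks the string left to right and returns the first match it finds.
The match spans [1:3] → '70'.
Captured: group 1 = '70'.

(1, 3)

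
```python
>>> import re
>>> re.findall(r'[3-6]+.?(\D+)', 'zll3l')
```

One capturing group, so `findall` returns just the captured substring from the one match — 1 in all.

['l']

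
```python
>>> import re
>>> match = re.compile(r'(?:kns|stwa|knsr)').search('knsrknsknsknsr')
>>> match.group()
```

`|` is ordered: at each position the engine commits to the first alternative that works.
`re.search` tries every starting position until one works.
The match spans [0:3] → 'kns'.

'kns'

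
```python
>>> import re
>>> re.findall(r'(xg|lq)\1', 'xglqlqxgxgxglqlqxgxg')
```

['lq', 'xg', 'lq', 'xg']

`\1` is not a pattern — it's the concrete string captured by group 1, re-applied verbatim.
Walking the string: at [2:6] match 'lqlq', group 1 = 'lq'; at [6:10] match 'xgxg', group 1 = 'xg'; at [12:16] match 'lqlq', group 1 = 'lq'; at [16:20] match 'xgxg', group 1 = 'xg'.
Because there's exactly one group, `findall` drops the full match and keeps group 1 from each hit.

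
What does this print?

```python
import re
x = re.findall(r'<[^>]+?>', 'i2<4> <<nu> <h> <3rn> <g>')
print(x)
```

Walking the string: at [2:5] → '<4>'; at [6:11] → '<<nu>'; at [12:15] → '<h>'; at [16:21] → '<3rn>'; at [22:25] → '<g>'.
`findall` yields the raw match text (5 of them) because the pattern has no groups.

['<4>', '<<nu>', '<h>', '<3rn>', '<g>']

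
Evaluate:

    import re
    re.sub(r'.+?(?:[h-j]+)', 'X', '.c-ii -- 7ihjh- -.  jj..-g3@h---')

'XXXX---'

The pattern matches one or more of any character (lazy); then one or more of a character in [h-j] (non-capturing group).
Lazy quantifiers expand one character at a time until the remainder of the pattern can match.
Matches: at [0:5] → '.c-ii'; at [5:14] → ' -- 7ihjh'; at [14:22] → '- -.  jj'; at [22:29] → '..-g3@h'.
Every occurrence is swapped for 'X'.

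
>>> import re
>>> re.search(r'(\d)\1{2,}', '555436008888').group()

'555'

The backreference `\1` re-matches whatever the first group consumed, character for character.
Unlike `match`, `search` isn't anchored — it looks for the pattern anywhere in the string.
The match spans [0:3] → '555'.
Captured: group 1 = '5'.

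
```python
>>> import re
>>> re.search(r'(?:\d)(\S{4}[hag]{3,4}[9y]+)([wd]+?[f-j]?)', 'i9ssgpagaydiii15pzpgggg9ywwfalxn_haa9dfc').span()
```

This matches a digit (non-capturing group); then exactly 4 of a non-whitespace character, then 3 to 4 of one of [hag], then one or more of one of [9y] (captured); then one or more of one of [wd] (lazy), then optionally a character in [f-j] (captured).
`re.search` tries every starting position until one works.
The match spans [1:12] → '9ssgpagaydi'.
Captured: group 1 = 'ssgpagay', group 2 = 'di'.

(1, 12)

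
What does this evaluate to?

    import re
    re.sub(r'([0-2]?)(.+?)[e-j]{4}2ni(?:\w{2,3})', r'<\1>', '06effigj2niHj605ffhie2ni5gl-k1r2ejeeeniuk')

With the lazy modifier that quantifier settles for the fewest repetitions that let the rest of the pattern succeed (the atoms after it are unaffected and can still be greedy).
Each match is replaced using the text its own group 1 captured.

'<0><0>-k1r2ejeeeniuk'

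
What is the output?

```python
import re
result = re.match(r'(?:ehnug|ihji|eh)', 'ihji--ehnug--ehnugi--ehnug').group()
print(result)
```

ihji

With `match`, the pattern is implicitly anchored at the beginning.
The match spans [0:4] → 'ihji'.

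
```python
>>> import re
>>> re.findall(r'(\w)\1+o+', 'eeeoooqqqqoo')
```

['e', 'q']

After group 1 captures some text, `\1` only succeeds where that same text appears again.
Scanning left to right: at [0:6] match 'eeeooo', group 1 = 'e'; at [6:12] match 'qqqqoo', group 1 = 'q'.
With a single group, `findall` returns only what that group captured — 2 items.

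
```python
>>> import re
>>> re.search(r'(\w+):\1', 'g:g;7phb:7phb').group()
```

`\1` is not a pattern — it's the concrete string captured by group 1, re-applied verbatim.
The match spans [0:3] → 'g:g'.

'g:g'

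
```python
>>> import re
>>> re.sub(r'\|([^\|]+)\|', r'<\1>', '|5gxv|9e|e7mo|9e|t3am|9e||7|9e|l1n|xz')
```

'<5gxv>9e<e7mo>9e<t3am>9e|<7>9e<l1n>xz'

Matches: at [0:6] → '|5gxv|'; at [8:14] → '|e7mo|'; at [16:22] → '|t3am|'; at [25:28] → '|7|'; at [30:35] → '|l1n|'.
The replacement refers to a captured group, so each match is rewritten using its own captured text.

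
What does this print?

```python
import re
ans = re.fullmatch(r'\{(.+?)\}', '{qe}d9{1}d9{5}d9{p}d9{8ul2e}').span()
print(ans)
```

`re.fullmatch` is like wrapping the pattern in `^…$` (in single-line mode).
The match spans [0:28] → '{qe}d9{1}d9{5}d9{p}d9{8ul2e}'.
Captured: group 1 = 'qe}d9{1}d9{5}d9{p}d9{8ul2e'.

(0, 28)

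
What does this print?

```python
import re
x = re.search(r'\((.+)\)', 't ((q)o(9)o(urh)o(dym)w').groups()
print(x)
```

('(q)o(9)o(urh)o(dym',)

The match spans [2:22] → '((q)o(9)o(urh)o(dym)'.
Captured: group 1 = '(q)o(9)o(urh)o(dym'.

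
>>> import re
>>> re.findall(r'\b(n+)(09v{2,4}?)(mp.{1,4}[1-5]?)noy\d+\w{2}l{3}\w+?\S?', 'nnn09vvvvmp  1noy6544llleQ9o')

[('nnn', '09vvvv', 'mp  1')]

This matches a word boundary (`\b`, zero-width); then one or more of a literal 'n' (captured); then the literal '09', then 2 to 4 of the literal 'v' (lazy) (captured); then the literal 'mp', then 1 to 4 of any character, then optionally a character in [1-5] (captured); then the literal 'noy', then one or more of a digit, then exactly 2 of a word character; then exactly 3 of the literal 'l', then one or more of a word character (lazy), then optionally a non-whitespace character.
Walking the string: at [0:26] match 'nnn09vvvvmp  1noy6544llleQ', groups = ('nnn', '09vvvv', 'mp  1').
`findall` packs the 3 group values into a tuple for every match.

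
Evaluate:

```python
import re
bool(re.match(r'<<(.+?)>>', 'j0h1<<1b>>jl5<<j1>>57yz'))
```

False

`re.match` won't scan ahead — the pattern has to work from the very first character.
Here the pattern fails at index 0, so the call returns None, and `bool(None)` is False.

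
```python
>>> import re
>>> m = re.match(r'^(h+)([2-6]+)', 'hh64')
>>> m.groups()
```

Pattern: anchored at the start of the string; then one or more of a literal 'h' (captured); then one or more of a character in [2-6] (captured).
With `match`, the pattern is implicitly anchored at the beginning.
The match spans [0:4] → 'hh64'.
Captured: group 1 = 'hh', group 2 = '64'.

('hh', '64')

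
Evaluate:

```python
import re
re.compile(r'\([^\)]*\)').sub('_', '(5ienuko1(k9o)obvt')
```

'_obvt'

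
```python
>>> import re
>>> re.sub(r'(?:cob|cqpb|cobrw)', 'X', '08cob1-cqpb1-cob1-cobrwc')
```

The regex engine tests alternatives in the order written; an earlier branch that matches wins even if a later one would match more.
Matches: at [2:5] → 'cob'; at [7:11] → 'cqpb'; at [13:16] → 'cob'; at [18:21] → 'cob'.
Each match is replaced by 'X'.

'08X1-X1-X1-Xrwc'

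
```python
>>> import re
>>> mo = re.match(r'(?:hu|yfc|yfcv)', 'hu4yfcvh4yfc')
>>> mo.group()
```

'hu'

`re.match` won't scan ahead — the pattern has to work from the very first character.
The match spans [0:2] → 'hu'.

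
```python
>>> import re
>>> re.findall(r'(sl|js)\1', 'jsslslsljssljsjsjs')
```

['sl', 'js']

After group 1 captures some text, `\1` only succeeds where that same text appears again.
Matches: at [2:6] match 'slsl', group 1 = 'sl'; at [12:16] match 'jsjs', group 1 = 'js'.
Because there's exactly one group, `findall` drops the full match and keeps group 1 from each hit.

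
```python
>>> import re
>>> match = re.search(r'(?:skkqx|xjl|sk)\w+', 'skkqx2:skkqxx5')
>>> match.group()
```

'skkqx2'

`re.search` tries every starting position until one works.
The match spans [0:6] → 'skkqx2'.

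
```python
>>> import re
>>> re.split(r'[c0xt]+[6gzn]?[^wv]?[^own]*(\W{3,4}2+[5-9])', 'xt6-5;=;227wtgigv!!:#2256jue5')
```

The pattern matches one or more of one of [c0xt]; then optionally one of [6gzn], then optionally any character except [wv]; then zero or more of any character except [own]; then 3 to 4 of a non-word character, then one or more of a literal '2', then a character in [5-9] (captured).
The group in the pattern means `split` returns the separators' captures alongside the pieces.

['', ';=;227', 'w', '!:#225', '6jue5']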